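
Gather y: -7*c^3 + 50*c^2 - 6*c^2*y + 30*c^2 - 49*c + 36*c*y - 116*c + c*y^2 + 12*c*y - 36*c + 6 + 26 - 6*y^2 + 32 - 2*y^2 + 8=-7*c^3 + 80*c^2 - 201*c + y^2*(c - 8) + y*(-6*c^2 + 48*c) + 72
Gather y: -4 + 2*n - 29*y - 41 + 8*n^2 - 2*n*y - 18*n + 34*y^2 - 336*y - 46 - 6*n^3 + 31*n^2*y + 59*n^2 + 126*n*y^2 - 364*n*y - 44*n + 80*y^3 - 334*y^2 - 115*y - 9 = -6*n^3 + 67*n^2 - 60*n + 80*y^3 + y^2*(126*n - 300) + y*(31*n^2 - 366*n - 480) - 100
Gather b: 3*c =3*c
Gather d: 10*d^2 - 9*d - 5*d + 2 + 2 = 10*d^2 - 14*d + 4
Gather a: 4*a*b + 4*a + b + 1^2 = a*(4*b + 4) + b + 1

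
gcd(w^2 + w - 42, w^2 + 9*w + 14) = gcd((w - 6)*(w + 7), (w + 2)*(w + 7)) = w + 7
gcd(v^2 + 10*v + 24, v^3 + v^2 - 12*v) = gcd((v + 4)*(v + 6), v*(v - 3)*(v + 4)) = v + 4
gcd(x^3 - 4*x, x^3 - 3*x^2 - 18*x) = x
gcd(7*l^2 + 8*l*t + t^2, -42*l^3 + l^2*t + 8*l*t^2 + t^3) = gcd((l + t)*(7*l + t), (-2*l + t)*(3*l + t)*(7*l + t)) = 7*l + t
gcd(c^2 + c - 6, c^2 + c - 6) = c^2 + c - 6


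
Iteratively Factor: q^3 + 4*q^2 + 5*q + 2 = (q + 1)*(q^2 + 3*q + 2) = (q + 1)*(q + 2)*(q + 1)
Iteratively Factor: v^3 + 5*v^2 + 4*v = (v)*(v^2 + 5*v + 4) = v*(v + 4)*(v + 1)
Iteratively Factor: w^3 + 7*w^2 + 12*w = (w + 3)*(w^2 + 4*w) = w*(w + 3)*(w + 4)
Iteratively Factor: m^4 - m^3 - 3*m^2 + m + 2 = (m - 2)*(m^3 + m^2 - m - 1) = (m - 2)*(m + 1)*(m^2 - 1) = (m - 2)*(m - 1)*(m + 1)*(m + 1)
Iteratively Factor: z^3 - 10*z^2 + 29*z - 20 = (z - 1)*(z^2 - 9*z + 20) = (z - 5)*(z - 1)*(z - 4)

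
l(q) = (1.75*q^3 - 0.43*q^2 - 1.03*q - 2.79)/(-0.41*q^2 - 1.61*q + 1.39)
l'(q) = (0.82*q + 1.61)*(1.75*q^3 - 0.43*q^2 - 1.03*q - 2.79)/(-0.41*q^2 - 1.61*q + 1.39)^2 + (5.25*q^2 - 0.86*q - 1.03)/(-0.41*q^2 - 1.61*q + 1.39)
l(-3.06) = -21.72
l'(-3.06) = 28.37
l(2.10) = -2.46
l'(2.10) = -3.19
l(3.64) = -7.29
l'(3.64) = -3.22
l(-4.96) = 311.93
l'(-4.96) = 891.75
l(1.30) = 0.72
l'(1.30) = -6.21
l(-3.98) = -88.88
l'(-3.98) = 178.42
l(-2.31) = -8.31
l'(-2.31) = 10.73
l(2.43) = -3.50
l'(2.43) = -3.09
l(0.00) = -2.01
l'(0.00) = -3.07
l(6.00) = -15.35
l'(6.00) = -3.59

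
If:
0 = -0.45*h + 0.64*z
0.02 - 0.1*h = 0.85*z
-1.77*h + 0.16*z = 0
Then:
No Solution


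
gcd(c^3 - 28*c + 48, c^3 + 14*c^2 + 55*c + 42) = c + 6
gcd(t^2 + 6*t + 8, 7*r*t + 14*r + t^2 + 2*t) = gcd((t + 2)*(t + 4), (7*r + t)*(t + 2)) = t + 2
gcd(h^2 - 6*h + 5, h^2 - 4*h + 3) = h - 1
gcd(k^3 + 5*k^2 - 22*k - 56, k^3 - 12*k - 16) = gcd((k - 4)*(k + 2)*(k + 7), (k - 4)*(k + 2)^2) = k^2 - 2*k - 8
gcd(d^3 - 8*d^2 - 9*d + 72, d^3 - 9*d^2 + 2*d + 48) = d^2 - 11*d + 24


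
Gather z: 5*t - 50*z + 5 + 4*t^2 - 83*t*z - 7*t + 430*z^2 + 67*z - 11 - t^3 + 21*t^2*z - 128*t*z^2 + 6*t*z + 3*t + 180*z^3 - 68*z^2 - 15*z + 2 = -t^3 + 4*t^2 + t + 180*z^3 + z^2*(362 - 128*t) + z*(21*t^2 - 77*t + 2) - 4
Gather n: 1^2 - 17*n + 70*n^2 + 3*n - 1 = 70*n^2 - 14*n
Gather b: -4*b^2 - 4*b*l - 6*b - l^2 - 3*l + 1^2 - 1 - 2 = -4*b^2 + b*(-4*l - 6) - l^2 - 3*l - 2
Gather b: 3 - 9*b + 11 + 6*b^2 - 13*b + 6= 6*b^2 - 22*b + 20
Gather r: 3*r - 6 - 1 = 3*r - 7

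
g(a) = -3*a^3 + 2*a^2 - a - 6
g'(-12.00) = -1345.00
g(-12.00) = 5478.00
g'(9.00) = -694.00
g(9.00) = -2040.00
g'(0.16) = -0.59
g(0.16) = -6.12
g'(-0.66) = -7.56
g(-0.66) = -3.61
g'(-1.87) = -39.95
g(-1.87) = 22.48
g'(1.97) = -28.05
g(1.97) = -23.14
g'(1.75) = -21.56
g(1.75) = -17.70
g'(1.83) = -23.82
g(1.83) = -19.52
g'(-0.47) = -4.87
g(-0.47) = -4.78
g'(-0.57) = -6.20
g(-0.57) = -4.22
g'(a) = -9*a^2 + 4*a - 1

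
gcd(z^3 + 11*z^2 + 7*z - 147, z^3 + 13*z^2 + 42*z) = z + 7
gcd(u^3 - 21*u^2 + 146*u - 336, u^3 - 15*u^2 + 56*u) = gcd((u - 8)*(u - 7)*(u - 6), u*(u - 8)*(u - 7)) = u^2 - 15*u + 56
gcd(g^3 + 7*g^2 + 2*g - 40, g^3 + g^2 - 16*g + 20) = g^2 + 3*g - 10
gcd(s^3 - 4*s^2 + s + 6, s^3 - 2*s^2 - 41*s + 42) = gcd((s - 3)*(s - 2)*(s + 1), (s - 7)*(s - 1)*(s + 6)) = 1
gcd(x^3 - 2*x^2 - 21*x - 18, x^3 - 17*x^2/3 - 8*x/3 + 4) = x^2 - 5*x - 6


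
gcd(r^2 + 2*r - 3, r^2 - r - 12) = r + 3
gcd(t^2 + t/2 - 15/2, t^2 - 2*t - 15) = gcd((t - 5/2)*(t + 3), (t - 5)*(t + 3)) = t + 3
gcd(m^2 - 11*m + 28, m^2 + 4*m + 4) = 1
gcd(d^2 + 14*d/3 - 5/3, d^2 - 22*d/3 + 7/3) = d - 1/3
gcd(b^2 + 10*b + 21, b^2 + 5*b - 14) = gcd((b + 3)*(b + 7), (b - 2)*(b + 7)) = b + 7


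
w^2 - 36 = (w - 6)*(w + 6)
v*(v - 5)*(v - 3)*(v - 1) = v^4 - 9*v^3 + 23*v^2 - 15*v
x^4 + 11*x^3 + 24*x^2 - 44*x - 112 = (x - 2)*(x + 2)*(x + 4)*(x + 7)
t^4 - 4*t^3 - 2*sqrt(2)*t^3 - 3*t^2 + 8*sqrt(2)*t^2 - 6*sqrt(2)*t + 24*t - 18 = (t - 3)*(t - 1)*(t - 3*sqrt(2))*(t + sqrt(2))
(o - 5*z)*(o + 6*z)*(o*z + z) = o^3*z + o^2*z^2 + o^2*z - 30*o*z^3 + o*z^2 - 30*z^3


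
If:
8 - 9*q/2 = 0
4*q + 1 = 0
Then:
No Solution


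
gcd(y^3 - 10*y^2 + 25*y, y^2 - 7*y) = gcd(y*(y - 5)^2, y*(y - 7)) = y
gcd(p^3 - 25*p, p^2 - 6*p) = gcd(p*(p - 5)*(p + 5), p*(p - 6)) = p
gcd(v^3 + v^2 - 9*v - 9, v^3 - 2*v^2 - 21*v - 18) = v^2 + 4*v + 3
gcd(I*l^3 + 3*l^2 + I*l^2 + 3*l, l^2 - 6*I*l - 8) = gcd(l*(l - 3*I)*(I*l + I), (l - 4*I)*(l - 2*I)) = 1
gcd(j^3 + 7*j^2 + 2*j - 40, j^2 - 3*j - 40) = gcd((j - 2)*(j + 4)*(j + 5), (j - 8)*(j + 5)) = j + 5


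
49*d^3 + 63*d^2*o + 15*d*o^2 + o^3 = (d + o)*(7*d + o)^2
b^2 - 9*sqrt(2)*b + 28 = (b - 7*sqrt(2))*(b - 2*sqrt(2))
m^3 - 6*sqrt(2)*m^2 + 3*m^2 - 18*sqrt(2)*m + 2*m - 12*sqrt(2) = (m + 1)*(m + 2)*(m - 6*sqrt(2))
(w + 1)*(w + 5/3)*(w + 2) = w^3 + 14*w^2/3 + 7*w + 10/3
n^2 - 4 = (n - 2)*(n + 2)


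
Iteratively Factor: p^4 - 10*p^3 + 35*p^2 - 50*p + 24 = (p - 1)*(p^3 - 9*p^2 + 26*p - 24) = (p - 4)*(p - 1)*(p^2 - 5*p + 6) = (p - 4)*(p - 2)*(p - 1)*(p - 3)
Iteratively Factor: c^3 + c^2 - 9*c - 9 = (c + 3)*(c^2 - 2*c - 3) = (c - 3)*(c + 3)*(c + 1)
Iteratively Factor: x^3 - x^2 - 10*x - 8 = (x + 2)*(x^2 - 3*x - 4) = (x + 1)*(x + 2)*(x - 4)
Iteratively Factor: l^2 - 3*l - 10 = (l + 2)*(l - 5)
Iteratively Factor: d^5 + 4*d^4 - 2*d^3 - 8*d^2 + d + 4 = (d - 1)*(d^4 + 5*d^3 + 3*d^2 - 5*d - 4) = (d - 1)*(d + 4)*(d^3 + d^2 - d - 1) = (d - 1)*(d + 1)*(d + 4)*(d^2 - 1) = (d - 1)^2*(d + 1)*(d + 4)*(d + 1)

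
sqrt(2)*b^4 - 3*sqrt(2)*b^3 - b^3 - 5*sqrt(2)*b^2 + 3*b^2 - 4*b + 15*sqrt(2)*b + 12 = (b - 3)*(b - 2*sqrt(2))*(b + sqrt(2))*(sqrt(2)*b + 1)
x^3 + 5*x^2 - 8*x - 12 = (x - 2)*(x + 1)*(x + 6)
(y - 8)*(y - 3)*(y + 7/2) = y^3 - 15*y^2/2 - 29*y/2 + 84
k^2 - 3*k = k*(k - 3)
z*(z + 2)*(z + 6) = z^3 + 8*z^2 + 12*z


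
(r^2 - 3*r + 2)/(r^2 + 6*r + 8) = (r^2 - 3*r + 2)/(r^2 + 6*r + 8)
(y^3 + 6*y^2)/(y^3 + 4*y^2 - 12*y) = y/(y - 2)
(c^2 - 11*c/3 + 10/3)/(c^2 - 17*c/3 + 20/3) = (c - 2)/(c - 4)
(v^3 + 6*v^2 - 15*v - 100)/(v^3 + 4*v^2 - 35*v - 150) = (v - 4)/(v - 6)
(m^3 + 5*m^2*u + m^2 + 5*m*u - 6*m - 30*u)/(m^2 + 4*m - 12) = (m^2 + 5*m*u + 3*m + 15*u)/(m + 6)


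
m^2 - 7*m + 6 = (m - 6)*(m - 1)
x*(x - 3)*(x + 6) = x^3 + 3*x^2 - 18*x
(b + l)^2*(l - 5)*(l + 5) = b^2*l^2 - 25*b^2 + 2*b*l^3 - 50*b*l + l^4 - 25*l^2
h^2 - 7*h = h*(h - 7)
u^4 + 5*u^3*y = u^3*(u + 5*y)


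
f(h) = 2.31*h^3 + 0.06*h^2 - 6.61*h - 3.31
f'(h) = 6.93*h^2 + 0.12*h - 6.61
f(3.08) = 44.39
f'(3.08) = 59.50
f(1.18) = -7.23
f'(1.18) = 3.18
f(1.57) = -4.60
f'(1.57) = 10.66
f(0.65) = -6.95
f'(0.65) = -3.60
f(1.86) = -0.53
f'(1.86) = 17.59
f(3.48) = 71.77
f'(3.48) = 77.73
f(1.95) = 1.16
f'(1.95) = 19.98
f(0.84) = -7.45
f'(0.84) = -1.62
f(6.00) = 458.15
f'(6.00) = 243.59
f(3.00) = 39.77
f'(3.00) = 56.12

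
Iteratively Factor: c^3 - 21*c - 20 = (c - 5)*(c^2 + 5*c + 4) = (c - 5)*(c + 1)*(c + 4)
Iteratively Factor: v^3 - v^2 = (v)*(v^2 - v) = v*(v - 1)*(v)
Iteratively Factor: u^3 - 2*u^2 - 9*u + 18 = (u + 3)*(u^2 - 5*u + 6) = (u - 2)*(u + 3)*(u - 3)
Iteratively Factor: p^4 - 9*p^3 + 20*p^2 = (p - 5)*(p^3 - 4*p^2) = p*(p - 5)*(p^2 - 4*p) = p*(p - 5)*(p - 4)*(p)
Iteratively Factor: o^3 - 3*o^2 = (o)*(o^2 - 3*o) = o*(o - 3)*(o)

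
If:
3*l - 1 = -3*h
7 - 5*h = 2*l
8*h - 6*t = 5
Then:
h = 19/9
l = -16/9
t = 107/54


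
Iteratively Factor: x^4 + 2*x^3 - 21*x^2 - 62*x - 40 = (x + 2)*(x^3 - 21*x - 20) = (x + 2)*(x + 4)*(x^2 - 4*x - 5) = (x + 1)*(x + 2)*(x + 4)*(x - 5)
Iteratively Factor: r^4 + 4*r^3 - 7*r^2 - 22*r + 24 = (r + 3)*(r^3 + r^2 - 10*r + 8) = (r - 1)*(r + 3)*(r^2 + 2*r - 8) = (r - 1)*(r + 3)*(r + 4)*(r - 2)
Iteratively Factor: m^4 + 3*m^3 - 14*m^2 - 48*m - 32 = (m + 2)*(m^3 + m^2 - 16*m - 16) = (m + 1)*(m + 2)*(m^2 - 16) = (m - 4)*(m + 1)*(m + 2)*(m + 4)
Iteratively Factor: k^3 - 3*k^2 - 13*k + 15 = (k + 3)*(k^2 - 6*k + 5) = (k - 1)*(k + 3)*(k - 5)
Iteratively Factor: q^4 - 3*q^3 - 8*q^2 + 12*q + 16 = (q + 1)*(q^3 - 4*q^2 - 4*q + 16) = (q - 2)*(q + 1)*(q^2 - 2*q - 8) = (q - 2)*(q + 1)*(q + 2)*(q - 4)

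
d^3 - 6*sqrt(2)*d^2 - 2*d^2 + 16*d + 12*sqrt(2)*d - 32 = (d - 2)*(d - 4*sqrt(2))*(d - 2*sqrt(2))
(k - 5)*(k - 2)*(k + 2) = k^3 - 5*k^2 - 4*k + 20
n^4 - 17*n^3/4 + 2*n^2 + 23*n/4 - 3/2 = (n - 3)*(n - 2)*(n - 1/4)*(n + 1)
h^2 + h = h*(h + 1)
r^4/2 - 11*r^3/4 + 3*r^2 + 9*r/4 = r*(r/2 + 1/4)*(r - 3)^2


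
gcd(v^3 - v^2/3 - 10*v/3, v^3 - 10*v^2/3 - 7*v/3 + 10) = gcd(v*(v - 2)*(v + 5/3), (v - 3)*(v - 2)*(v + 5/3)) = v^2 - v/3 - 10/3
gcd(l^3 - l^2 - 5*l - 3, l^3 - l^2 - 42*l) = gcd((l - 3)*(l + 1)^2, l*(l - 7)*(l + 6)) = 1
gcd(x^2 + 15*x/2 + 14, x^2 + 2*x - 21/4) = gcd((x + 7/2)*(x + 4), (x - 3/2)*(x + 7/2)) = x + 7/2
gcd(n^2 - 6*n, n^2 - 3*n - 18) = n - 6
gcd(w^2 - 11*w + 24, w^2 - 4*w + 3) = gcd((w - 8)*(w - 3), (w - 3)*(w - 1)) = w - 3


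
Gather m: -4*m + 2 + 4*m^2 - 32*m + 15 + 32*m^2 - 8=36*m^2 - 36*m + 9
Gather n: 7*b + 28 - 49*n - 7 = 7*b - 49*n + 21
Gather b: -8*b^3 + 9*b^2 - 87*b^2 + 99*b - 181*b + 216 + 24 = -8*b^3 - 78*b^2 - 82*b + 240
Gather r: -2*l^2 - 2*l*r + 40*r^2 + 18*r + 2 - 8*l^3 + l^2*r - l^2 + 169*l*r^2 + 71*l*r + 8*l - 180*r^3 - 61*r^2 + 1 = -8*l^3 - 3*l^2 + 8*l - 180*r^3 + r^2*(169*l - 21) + r*(l^2 + 69*l + 18) + 3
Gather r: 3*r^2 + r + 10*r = 3*r^2 + 11*r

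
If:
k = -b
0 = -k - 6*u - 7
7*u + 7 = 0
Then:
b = 1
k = -1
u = -1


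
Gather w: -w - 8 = -w - 8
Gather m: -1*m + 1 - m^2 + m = 1 - m^2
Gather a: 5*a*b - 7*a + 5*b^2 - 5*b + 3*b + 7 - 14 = a*(5*b - 7) + 5*b^2 - 2*b - 7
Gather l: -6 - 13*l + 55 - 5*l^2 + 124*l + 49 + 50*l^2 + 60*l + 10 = 45*l^2 + 171*l + 108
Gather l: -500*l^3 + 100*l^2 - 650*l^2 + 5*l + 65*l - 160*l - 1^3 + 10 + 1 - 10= -500*l^3 - 550*l^2 - 90*l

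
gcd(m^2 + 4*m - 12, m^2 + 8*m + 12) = m + 6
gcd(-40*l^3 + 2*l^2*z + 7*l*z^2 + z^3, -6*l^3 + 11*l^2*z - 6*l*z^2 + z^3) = -2*l + z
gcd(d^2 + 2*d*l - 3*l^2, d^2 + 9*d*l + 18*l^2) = d + 3*l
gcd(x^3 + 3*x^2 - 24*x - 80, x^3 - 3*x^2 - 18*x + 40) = x^2 - x - 20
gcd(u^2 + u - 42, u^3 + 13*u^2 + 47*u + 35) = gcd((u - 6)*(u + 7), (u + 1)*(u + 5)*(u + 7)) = u + 7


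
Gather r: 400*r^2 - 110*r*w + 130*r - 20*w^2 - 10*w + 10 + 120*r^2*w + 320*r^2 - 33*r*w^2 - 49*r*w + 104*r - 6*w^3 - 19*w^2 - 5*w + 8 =r^2*(120*w + 720) + r*(-33*w^2 - 159*w + 234) - 6*w^3 - 39*w^2 - 15*w + 18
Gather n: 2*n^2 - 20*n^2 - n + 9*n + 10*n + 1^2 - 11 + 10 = -18*n^2 + 18*n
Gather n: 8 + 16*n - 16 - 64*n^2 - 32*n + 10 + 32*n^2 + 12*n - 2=-32*n^2 - 4*n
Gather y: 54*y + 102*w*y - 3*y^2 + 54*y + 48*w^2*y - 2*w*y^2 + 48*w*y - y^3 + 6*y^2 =-y^3 + y^2*(3 - 2*w) + y*(48*w^2 + 150*w + 108)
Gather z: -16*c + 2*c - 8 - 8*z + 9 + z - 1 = -14*c - 7*z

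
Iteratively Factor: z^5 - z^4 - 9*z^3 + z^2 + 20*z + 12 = (z + 2)*(z^4 - 3*z^3 - 3*z^2 + 7*z + 6) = (z - 2)*(z + 2)*(z^3 - z^2 - 5*z - 3) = (z - 2)*(z + 1)*(z + 2)*(z^2 - 2*z - 3) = (z - 3)*(z - 2)*(z + 1)*(z + 2)*(z + 1)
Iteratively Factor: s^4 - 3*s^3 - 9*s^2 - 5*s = (s + 1)*(s^3 - 4*s^2 - 5*s) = s*(s + 1)*(s^2 - 4*s - 5) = s*(s - 5)*(s + 1)*(s + 1)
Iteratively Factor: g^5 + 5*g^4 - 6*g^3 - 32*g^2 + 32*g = (g + 4)*(g^4 + g^3 - 10*g^2 + 8*g) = (g - 1)*(g + 4)*(g^3 + 2*g^2 - 8*g) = (g - 2)*(g - 1)*(g + 4)*(g^2 + 4*g) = g*(g - 2)*(g - 1)*(g + 4)*(g + 4)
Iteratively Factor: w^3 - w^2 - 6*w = (w - 3)*(w^2 + 2*w) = (w - 3)*(w + 2)*(w)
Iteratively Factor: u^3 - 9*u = (u - 3)*(u^2 + 3*u) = u*(u - 3)*(u + 3)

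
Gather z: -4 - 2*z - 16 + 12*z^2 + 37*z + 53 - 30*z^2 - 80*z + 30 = -18*z^2 - 45*z + 63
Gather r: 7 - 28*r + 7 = 14 - 28*r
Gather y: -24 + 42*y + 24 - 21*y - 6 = 21*y - 6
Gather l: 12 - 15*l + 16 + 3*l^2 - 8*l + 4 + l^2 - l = 4*l^2 - 24*l + 32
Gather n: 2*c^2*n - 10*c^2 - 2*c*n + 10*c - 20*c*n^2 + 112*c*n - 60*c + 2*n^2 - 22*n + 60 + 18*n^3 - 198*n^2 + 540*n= -10*c^2 - 50*c + 18*n^3 + n^2*(-20*c - 196) + n*(2*c^2 + 110*c + 518) + 60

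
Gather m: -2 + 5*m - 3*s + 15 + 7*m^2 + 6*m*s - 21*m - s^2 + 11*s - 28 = 7*m^2 + m*(6*s - 16) - s^2 + 8*s - 15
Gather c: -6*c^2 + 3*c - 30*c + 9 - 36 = -6*c^2 - 27*c - 27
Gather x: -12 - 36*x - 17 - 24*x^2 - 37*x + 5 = -24*x^2 - 73*x - 24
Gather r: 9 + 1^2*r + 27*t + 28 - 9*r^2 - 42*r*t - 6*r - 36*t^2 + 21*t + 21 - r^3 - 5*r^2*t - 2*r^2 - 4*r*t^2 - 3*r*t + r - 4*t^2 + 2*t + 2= -r^3 + r^2*(-5*t - 11) + r*(-4*t^2 - 45*t - 4) - 40*t^2 + 50*t + 60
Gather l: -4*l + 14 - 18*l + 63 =77 - 22*l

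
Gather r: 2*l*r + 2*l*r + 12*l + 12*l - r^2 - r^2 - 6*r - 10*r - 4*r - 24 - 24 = 24*l - 2*r^2 + r*(4*l - 20) - 48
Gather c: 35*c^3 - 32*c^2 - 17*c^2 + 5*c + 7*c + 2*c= 35*c^3 - 49*c^2 + 14*c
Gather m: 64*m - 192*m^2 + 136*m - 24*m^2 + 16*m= -216*m^2 + 216*m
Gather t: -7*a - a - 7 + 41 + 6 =40 - 8*a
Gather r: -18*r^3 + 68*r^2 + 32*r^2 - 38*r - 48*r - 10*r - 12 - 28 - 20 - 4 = -18*r^3 + 100*r^2 - 96*r - 64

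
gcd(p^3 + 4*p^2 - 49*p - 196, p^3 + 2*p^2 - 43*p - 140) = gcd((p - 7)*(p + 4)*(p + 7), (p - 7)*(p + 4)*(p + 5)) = p^2 - 3*p - 28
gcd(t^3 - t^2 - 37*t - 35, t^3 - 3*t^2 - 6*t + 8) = 1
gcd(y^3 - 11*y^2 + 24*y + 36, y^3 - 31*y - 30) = y^2 - 5*y - 6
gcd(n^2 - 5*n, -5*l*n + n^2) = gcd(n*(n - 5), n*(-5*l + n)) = n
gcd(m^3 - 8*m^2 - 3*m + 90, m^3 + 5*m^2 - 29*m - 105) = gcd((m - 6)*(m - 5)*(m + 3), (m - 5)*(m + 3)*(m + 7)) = m^2 - 2*m - 15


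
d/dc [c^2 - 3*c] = 2*c - 3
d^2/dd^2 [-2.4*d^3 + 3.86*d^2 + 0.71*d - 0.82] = 7.72 - 14.4*d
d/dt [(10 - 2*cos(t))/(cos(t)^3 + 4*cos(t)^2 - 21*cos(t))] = 2*(-2*cos(t)^3 + 11*cos(t)^2 + 40*cos(t) - 105)*sin(t)/((cos(t) - 3)^2*(cos(t) + 7)^2*cos(t)^2)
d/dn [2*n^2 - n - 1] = 4*n - 1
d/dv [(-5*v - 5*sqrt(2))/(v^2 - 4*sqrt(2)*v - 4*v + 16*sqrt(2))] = 5*(-v^2 + 4*v + 4*sqrt(2)*v - 2*(v + sqrt(2))*(-v + 2 + 2*sqrt(2)) - 16*sqrt(2))/(v^2 - 4*sqrt(2)*v - 4*v + 16*sqrt(2))^2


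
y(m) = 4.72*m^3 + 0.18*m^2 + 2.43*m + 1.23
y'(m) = 14.16*m^2 + 0.36*m + 2.43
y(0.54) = 3.34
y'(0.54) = 6.75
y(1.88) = 37.80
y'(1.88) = 53.15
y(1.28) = 14.53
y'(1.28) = 26.09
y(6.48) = 1308.84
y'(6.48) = 599.35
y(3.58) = 228.80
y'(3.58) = 185.20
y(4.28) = 384.99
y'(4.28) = 263.36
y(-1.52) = -18.62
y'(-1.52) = 34.60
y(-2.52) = -79.28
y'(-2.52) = 91.44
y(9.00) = 3478.56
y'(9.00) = 1152.63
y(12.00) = 8212.47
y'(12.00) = 2045.79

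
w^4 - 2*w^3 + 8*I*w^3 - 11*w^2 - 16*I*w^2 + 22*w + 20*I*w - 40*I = (w - 2)*(w - I)*(w + 4*I)*(w + 5*I)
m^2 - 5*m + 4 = (m - 4)*(m - 1)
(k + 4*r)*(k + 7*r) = k^2 + 11*k*r + 28*r^2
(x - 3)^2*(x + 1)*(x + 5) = x^4 - 22*x^2 + 24*x + 45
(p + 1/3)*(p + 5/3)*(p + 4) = p^3 + 6*p^2 + 77*p/9 + 20/9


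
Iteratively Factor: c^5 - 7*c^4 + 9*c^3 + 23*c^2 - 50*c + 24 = (c + 2)*(c^4 - 9*c^3 + 27*c^2 - 31*c + 12) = (c - 1)*(c + 2)*(c^3 - 8*c^2 + 19*c - 12) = (c - 1)^2*(c + 2)*(c^2 - 7*c + 12) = (c - 4)*(c - 1)^2*(c + 2)*(c - 3)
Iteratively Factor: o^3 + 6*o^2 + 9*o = (o)*(o^2 + 6*o + 9) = o*(o + 3)*(o + 3)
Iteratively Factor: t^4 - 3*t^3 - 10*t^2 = (t - 5)*(t^3 + 2*t^2) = (t - 5)*(t + 2)*(t^2) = t*(t - 5)*(t + 2)*(t)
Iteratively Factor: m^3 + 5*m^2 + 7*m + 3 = (m + 1)*(m^2 + 4*m + 3) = (m + 1)^2*(m + 3)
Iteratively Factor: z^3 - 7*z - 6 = (z + 2)*(z^2 - 2*z - 3) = (z + 1)*(z + 2)*(z - 3)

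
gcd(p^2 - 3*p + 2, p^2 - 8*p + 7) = p - 1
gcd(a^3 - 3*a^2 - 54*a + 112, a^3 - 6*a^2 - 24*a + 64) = a^2 - 10*a + 16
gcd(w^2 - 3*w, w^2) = w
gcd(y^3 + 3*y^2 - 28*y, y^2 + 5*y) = y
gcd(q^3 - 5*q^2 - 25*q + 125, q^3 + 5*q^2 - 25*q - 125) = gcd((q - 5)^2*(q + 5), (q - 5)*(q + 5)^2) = q^2 - 25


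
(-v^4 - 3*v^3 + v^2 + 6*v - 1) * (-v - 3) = v^5 + 6*v^4 + 8*v^3 - 9*v^2 - 17*v + 3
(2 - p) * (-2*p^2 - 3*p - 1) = 2*p^3 - p^2 - 5*p - 2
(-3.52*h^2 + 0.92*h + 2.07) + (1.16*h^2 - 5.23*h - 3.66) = -2.36*h^2 - 4.31*h - 1.59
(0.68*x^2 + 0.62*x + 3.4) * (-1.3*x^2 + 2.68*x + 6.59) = -0.884*x^4 + 1.0164*x^3 + 1.7228*x^2 + 13.1978*x + 22.406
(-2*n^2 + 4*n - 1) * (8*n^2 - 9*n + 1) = -16*n^4 + 50*n^3 - 46*n^2 + 13*n - 1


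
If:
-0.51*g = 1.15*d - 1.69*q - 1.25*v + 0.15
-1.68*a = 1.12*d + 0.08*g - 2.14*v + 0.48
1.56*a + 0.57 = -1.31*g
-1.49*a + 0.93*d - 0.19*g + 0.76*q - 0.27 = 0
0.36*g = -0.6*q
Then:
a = -0.33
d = -0.27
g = -0.04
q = 0.02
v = -0.18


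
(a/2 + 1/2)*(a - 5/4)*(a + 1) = a^3/2 + 3*a^2/8 - 3*a/4 - 5/8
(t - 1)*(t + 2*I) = t^2 - t + 2*I*t - 2*I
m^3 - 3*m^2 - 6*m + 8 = (m - 4)*(m - 1)*(m + 2)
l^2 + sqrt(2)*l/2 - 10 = (l - 2*sqrt(2))*(l + 5*sqrt(2)/2)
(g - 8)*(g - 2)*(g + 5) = g^3 - 5*g^2 - 34*g + 80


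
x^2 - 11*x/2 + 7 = (x - 7/2)*(x - 2)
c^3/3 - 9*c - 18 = (c/3 + 1)*(c - 6)*(c + 3)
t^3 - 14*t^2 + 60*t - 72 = (t - 6)^2*(t - 2)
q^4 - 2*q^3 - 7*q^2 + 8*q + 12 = (q - 3)*(q - 2)*(q + 1)*(q + 2)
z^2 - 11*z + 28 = (z - 7)*(z - 4)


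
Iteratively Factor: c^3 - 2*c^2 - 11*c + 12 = (c - 4)*(c^2 + 2*c - 3) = (c - 4)*(c - 1)*(c + 3)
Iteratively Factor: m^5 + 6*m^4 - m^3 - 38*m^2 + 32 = (m + 1)*(m^4 + 5*m^3 - 6*m^2 - 32*m + 32) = (m - 2)*(m + 1)*(m^3 + 7*m^2 + 8*m - 16) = (m - 2)*(m + 1)*(m + 4)*(m^2 + 3*m - 4) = (m - 2)*(m - 1)*(m + 1)*(m + 4)*(m + 4)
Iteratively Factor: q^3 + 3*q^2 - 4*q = (q - 1)*(q^2 + 4*q) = (q - 1)*(q + 4)*(q)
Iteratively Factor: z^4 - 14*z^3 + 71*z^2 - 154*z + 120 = (z - 5)*(z^3 - 9*z^2 + 26*z - 24) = (z - 5)*(z - 2)*(z^2 - 7*z + 12) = (z - 5)*(z - 4)*(z - 2)*(z - 3)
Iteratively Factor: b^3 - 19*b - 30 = (b - 5)*(b^2 + 5*b + 6) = (b - 5)*(b + 3)*(b + 2)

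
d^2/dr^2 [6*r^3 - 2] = 36*r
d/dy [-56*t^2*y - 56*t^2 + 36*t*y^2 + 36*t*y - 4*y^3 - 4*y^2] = -56*t^2 + 72*t*y + 36*t - 12*y^2 - 8*y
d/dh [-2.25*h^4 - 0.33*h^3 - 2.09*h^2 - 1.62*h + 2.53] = -9.0*h^3 - 0.99*h^2 - 4.18*h - 1.62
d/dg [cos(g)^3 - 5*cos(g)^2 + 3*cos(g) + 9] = (-3*cos(g)^2 + 10*cos(g) - 3)*sin(g)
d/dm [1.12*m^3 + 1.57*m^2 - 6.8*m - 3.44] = 3.36*m^2 + 3.14*m - 6.8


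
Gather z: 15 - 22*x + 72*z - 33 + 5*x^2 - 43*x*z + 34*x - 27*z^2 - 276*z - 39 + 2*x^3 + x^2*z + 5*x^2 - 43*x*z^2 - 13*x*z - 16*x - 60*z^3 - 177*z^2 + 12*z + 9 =2*x^3 + 10*x^2 - 4*x - 60*z^3 + z^2*(-43*x - 204) + z*(x^2 - 56*x - 192) - 48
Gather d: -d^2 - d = -d^2 - d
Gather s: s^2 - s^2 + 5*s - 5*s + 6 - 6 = 0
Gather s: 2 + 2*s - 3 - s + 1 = s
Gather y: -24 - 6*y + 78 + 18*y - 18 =12*y + 36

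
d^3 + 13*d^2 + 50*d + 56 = (d + 2)*(d + 4)*(d + 7)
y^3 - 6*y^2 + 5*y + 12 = (y - 4)*(y - 3)*(y + 1)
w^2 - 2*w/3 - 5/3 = (w - 5/3)*(w + 1)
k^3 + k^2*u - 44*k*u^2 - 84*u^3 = (k - 7*u)*(k + 2*u)*(k + 6*u)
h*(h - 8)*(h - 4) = h^3 - 12*h^2 + 32*h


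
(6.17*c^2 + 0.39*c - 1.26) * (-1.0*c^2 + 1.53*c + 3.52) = -6.17*c^4 + 9.0501*c^3 + 23.5751*c^2 - 0.555*c - 4.4352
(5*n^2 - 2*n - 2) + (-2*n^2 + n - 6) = 3*n^2 - n - 8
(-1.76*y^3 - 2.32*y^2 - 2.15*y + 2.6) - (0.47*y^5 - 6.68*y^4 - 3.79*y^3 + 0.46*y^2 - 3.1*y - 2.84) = -0.47*y^5 + 6.68*y^4 + 2.03*y^3 - 2.78*y^2 + 0.95*y + 5.44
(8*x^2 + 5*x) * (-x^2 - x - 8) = -8*x^4 - 13*x^3 - 69*x^2 - 40*x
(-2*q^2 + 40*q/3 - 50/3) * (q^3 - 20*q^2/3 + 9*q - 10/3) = -2*q^5 + 80*q^4/3 - 1112*q^3/9 + 2140*q^2/9 - 1750*q/9 + 500/9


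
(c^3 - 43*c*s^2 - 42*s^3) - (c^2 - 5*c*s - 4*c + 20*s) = c^3 - c^2 - 43*c*s^2 + 5*c*s + 4*c - 42*s^3 - 20*s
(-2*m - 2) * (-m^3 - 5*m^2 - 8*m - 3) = 2*m^4 + 12*m^3 + 26*m^2 + 22*m + 6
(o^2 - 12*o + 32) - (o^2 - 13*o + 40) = o - 8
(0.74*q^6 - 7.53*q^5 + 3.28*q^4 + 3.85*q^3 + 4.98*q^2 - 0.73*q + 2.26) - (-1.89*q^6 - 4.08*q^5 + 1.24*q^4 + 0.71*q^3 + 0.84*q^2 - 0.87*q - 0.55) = 2.63*q^6 - 3.45*q^5 + 2.04*q^4 + 3.14*q^3 + 4.14*q^2 + 0.14*q + 2.81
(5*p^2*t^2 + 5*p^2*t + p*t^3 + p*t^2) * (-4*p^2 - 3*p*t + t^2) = -20*p^4*t^2 - 20*p^4*t - 19*p^3*t^3 - 19*p^3*t^2 + 2*p^2*t^4 + 2*p^2*t^3 + p*t^5 + p*t^4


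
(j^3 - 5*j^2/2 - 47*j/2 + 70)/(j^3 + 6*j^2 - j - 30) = (j^2 - 15*j/2 + 14)/(j^2 + j - 6)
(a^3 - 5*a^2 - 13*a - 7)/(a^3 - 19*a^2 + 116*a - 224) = (a^2 + 2*a + 1)/(a^2 - 12*a + 32)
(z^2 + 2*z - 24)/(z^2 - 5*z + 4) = (z + 6)/(z - 1)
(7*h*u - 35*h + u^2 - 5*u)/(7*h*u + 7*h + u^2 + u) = (u - 5)/(u + 1)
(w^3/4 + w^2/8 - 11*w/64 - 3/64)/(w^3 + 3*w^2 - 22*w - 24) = (16*w^2 - 8*w - 3)/(64*(w^2 + 2*w - 24))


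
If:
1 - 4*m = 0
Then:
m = 1/4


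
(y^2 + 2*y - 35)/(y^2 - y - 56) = (y - 5)/(y - 8)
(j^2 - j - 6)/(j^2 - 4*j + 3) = (j + 2)/(j - 1)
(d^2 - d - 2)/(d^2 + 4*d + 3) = (d - 2)/(d + 3)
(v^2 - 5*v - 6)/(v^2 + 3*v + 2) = (v - 6)/(v + 2)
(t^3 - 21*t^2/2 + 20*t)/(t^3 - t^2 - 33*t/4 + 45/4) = 2*t*(t - 8)/(2*t^2 + 3*t - 9)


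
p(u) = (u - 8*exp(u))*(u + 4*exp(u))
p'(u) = (1 - 8*exp(u))*(u + 4*exp(u)) + (u - 8*exp(u))*(4*exp(u) + 1) = -4*u*exp(u) + 2*u - 64*exp(2*u) - 4*exp(u)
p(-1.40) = 1.40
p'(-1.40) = -6.30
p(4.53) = -276993.09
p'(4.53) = -552708.40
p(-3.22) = 10.83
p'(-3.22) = -6.19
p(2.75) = -7994.65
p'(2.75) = -15889.42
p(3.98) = -92486.49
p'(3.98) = -184358.77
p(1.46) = -616.34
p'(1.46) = -1226.09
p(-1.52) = 2.11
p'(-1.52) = -5.65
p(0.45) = -81.33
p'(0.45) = -165.61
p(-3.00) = 9.52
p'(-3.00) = -5.76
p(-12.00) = 144.00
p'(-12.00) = -24.00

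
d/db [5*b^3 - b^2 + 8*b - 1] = 15*b^2 - 2*b + 8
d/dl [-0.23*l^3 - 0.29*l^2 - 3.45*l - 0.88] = -0.69*l^2 - 0.58*l - 3.45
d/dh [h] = 1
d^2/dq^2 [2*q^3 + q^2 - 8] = 12*q + 2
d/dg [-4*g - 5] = -4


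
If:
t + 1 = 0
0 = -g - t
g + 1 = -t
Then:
No Solution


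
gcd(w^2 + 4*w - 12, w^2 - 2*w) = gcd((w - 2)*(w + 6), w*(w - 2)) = w - 2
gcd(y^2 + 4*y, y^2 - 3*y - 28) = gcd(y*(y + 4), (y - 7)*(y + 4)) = y + 4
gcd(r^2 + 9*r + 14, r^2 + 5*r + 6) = r + 2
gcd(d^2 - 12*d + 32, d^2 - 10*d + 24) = d - 4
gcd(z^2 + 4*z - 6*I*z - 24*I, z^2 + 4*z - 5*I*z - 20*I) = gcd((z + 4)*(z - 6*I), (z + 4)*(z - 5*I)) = z + 4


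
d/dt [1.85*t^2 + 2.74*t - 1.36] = 3.7*t + 2.74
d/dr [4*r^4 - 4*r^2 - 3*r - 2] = 16*r^3 - 8*r - 3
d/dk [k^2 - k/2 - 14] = 2*k - 1/2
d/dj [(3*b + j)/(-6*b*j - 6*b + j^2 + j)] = (-6*b*j - 6*b + j^2 + j - (3*b + j)*(-6*b + 2*j + 1))/(6*b*j + 6*b - j^2 - j)^2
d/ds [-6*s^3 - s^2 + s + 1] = -18*s^2 - 2*s + 1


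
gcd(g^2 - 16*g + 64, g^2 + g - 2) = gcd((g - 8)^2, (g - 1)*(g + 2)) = 1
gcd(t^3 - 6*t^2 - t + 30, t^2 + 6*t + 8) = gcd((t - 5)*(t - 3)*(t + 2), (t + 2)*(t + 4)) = t + 2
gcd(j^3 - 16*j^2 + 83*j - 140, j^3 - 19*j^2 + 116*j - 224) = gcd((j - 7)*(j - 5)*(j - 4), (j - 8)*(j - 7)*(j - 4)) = j^2 - 11*j + 28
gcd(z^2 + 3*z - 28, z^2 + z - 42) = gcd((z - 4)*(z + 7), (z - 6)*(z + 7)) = z + 7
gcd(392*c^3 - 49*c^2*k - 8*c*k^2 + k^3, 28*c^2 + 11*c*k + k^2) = 7*c + k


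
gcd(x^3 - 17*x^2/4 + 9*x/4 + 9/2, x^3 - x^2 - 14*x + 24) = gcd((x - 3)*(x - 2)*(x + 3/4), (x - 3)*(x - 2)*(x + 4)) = x^2 - 5*x + 6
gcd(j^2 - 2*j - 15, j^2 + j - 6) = j + 3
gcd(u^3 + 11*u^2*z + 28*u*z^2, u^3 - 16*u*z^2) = u^2 + 4*u*z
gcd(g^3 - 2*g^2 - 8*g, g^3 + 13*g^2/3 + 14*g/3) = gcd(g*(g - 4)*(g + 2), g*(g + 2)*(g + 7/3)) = g^2 + 2*g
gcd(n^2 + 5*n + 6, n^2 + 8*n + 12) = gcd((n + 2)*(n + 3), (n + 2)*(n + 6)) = n + 2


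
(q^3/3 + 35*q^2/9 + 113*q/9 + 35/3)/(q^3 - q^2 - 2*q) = (3*q^3 + 35*q^2 + 113*q + 105)/(9*q*(q^2 - q - 2))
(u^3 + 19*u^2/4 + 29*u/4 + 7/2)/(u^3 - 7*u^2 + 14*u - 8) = (4*u^3 + 19*u^2 + 29*u + 14)/(4*(u^3 - 7*u^2 + 14*u - 8))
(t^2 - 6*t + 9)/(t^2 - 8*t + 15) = (t - 3)/(t - 5)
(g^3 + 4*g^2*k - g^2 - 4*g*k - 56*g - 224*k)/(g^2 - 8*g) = g + 4*k + 7 + 28*k/g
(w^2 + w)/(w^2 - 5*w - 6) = w/(w - 6)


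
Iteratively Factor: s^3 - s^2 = (s)*(s^2 - s) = s*(s - 1)*(s)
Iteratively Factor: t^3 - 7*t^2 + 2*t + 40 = (t - 5)*(t^2 - 2*t - 8) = (t - 5)*(t + 2)*(t - 4)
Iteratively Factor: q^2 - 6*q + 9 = (q - 3)*(q - 3)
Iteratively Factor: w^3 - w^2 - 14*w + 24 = (w + 4)*(w^2 - 5*w + 6) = (w - 2)*(w + 4)*(w - 3)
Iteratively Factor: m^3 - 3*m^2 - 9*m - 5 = (m - 5)*(m^2 + 2*m + 1) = (m - 5)*(m + 1)*(m + 1)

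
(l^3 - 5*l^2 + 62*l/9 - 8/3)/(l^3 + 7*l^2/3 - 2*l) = (l^2 - 13*l/3 + 4)/(l*(l + 3))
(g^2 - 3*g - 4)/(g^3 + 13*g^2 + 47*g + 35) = (g - 4)/(g^2 + 12*g + 35)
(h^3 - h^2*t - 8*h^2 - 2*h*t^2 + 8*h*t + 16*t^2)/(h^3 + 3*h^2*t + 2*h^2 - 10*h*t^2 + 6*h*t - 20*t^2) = (h^2 + h*t - 8*h - 8*t)/(h^2 + 5*h*t + 2*h + 10*t)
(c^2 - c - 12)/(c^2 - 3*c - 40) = (-c^2 + c + 12)/(-c^2 + 3*c + 40)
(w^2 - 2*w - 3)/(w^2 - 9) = (w + 1)/(w + 3)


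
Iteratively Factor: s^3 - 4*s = (s + 2)*(s^2 - 2*s) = (s - 2)*(s + 2)*(s)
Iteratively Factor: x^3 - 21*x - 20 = (x + 4)*(x^2 - 4*x - 5) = (x - 5)*(x + 4)*(x + 1)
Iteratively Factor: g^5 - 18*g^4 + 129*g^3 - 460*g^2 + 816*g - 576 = (g - 4)*(g^4 - 14*g^3 + 73*g^2 - 168*g + 144) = (g - 4)^2*(g^3 - 10*g^2 + 33*g - 36) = (g - 4)^3*(g^2 - 6*g + 9) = (g - 4)^3*(g - 3)*(g - 3)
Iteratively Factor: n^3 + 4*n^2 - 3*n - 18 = (n - 2)*(n^2 + 6*n + 9) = (n - 2)*(n + 3)*(n + 3)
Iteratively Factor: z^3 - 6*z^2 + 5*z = (z - 1)*(z^2 - 5*z) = z*(z - 1)*(z - 5)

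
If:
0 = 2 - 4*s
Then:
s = 1/2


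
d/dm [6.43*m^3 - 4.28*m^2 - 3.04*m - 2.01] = 19.29*m^2 - 8.56*m - 3.04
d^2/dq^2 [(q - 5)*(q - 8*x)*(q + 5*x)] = 6*q - 6*x - 10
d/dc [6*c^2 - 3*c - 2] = 12*c - 3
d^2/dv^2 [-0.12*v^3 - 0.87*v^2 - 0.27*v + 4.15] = -0.72*v - 1.74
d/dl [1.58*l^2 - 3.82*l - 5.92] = 3.16*l - 3.82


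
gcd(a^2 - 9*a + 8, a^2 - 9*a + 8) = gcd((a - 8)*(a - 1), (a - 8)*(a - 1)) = a^2 - 9*a + 8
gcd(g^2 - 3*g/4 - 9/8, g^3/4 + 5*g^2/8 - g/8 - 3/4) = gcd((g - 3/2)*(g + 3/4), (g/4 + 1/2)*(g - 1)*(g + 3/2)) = 1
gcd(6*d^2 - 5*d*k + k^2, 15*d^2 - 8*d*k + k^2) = 3*d - k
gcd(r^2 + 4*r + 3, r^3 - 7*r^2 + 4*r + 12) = r + 1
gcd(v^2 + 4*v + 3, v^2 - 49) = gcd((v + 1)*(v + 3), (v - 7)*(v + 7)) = 1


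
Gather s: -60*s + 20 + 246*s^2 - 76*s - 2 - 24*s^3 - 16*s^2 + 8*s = -24*s^3 + 230*s^2 - 128*s + 18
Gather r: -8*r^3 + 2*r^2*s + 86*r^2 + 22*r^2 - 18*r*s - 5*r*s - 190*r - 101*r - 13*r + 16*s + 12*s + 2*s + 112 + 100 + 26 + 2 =-8*r^3 + r^2*(2*s + 108) + r*(-23*s - 304) + 30*s + 240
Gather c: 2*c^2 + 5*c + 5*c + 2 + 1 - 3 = 2*c^2 + 10*c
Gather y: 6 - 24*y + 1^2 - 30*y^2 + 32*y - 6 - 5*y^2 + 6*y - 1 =-35*y^2 + 14*y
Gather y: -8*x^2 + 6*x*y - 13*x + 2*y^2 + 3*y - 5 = -8*x^2 - 13*x + 2*y^2 + y*(6*x + 3) - 5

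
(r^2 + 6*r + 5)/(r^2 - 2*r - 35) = (r + 1)/(r - 7)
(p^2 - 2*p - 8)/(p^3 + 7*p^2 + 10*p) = (p - 4)/(p*(p + 5))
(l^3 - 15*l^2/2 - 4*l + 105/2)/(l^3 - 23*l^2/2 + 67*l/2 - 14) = (2*l^2 - l - 15)/(2*l^2 - 9*l + 4)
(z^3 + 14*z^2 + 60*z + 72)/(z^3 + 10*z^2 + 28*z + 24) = (z + 6)/(z + 2)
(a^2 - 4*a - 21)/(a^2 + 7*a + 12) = (a - 7)/(a + 4)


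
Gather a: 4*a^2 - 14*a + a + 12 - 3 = 4*a^2 - 13*a + 9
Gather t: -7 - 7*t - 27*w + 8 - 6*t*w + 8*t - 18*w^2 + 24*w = t*(1 - 6*w) - 18*w^2 - 3*w + 1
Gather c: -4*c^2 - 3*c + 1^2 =-4*c^2 - 3*c + 1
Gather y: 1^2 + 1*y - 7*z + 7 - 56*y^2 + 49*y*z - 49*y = -56*y^2 + y*(49*z - 48) - 7*z + 8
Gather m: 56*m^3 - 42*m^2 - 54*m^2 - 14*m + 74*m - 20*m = 56*m^3 - 96*m^2 + 40*m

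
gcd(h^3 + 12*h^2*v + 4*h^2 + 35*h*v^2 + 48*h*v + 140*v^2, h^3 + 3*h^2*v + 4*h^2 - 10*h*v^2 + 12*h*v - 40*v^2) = h^2 + 5*h*v + 4*h + 20*v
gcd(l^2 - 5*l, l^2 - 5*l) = l^2 - 5*l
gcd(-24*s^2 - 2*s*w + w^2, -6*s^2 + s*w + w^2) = 1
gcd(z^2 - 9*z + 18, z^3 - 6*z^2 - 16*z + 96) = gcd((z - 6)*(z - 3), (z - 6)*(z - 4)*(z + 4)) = z - 6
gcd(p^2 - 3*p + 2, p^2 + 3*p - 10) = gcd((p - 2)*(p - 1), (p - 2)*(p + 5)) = p - 2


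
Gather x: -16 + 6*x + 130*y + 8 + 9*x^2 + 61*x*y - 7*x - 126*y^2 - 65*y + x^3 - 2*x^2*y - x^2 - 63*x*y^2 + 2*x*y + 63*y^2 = x^3 + x^2*(8 - 2*y) + x*(-63*y^2 + 63*y - 1) - 63*y^2 + 65*y - 8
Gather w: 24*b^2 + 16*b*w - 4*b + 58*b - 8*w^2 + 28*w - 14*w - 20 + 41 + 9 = 24*b^2 + 54*b - 8*w^2 + w*(16*b + 14) + 30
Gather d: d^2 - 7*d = d^2 - 7*d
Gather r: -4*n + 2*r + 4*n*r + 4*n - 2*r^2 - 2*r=4*n*r - 2*r^2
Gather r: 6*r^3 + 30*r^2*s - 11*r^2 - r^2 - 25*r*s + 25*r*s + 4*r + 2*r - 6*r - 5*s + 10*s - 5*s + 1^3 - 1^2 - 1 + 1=6*r^3 + r^2*(30*s - 12)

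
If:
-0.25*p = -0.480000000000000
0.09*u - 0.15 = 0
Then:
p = 1.92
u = 1.67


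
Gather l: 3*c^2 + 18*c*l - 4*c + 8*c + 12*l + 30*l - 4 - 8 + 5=3*c^2 + 4*c + l*(18*c + 42) - 7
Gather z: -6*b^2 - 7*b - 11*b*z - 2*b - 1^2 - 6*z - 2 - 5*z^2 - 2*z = -6*b^2 - 9*b - 5*z^2 + z*(-11*b - 8) - 3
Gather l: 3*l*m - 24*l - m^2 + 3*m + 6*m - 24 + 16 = l*(3*m - 24) - m^2 + 9*m - 8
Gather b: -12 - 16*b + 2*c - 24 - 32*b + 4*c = -48*b + 6*c - 36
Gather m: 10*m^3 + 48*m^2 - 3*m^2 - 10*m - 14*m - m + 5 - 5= 10*m^3 + 45*m^2 - 25*m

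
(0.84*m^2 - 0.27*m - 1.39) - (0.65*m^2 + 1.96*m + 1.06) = 0.19*m^2 - 2.23*m - 2.45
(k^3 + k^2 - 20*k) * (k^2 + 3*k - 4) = k^5 + 4*k^4 - 21*k^3 - 64*k^2 + 80*k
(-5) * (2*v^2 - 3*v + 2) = -10*v^2 + 15*v - 10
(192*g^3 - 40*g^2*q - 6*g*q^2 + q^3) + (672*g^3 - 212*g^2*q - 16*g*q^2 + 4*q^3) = 864*g^3 - 252*g^2*q - 22*g*q^2 + 5*q^3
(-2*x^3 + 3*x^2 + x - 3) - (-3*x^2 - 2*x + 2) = -2*x^3 + 6*x^2 + 3*x - 5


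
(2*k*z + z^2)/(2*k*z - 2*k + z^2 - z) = z/(z - 1)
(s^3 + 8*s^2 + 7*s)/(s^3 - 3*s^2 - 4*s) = (s + 7)/(s - 4)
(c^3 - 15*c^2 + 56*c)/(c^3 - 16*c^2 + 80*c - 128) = c*(c - 7)/(c^2 - 8*c + 16)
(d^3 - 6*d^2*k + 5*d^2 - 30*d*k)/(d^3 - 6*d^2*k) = (d + 5)/d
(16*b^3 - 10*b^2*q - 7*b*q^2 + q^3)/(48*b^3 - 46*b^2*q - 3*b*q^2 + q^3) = (2*b + q)/(6*b + q)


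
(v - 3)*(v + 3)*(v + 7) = v^3 + 7*v^2 - 9*v - 63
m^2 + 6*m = m*(m + 6)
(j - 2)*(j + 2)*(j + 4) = j^3 + 4*j^2 - 4*j - 16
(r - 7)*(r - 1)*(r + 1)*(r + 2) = r^4 - 5*r^3 - 15*r^2 + 5*r + 14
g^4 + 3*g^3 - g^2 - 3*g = g*(g - 1)*(g + 1)*(g + 3)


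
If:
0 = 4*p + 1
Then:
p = -1/4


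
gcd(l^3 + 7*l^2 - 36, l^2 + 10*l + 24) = l + 6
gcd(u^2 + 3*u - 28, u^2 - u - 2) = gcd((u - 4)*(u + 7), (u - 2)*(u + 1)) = 1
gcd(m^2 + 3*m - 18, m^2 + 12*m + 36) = m + 6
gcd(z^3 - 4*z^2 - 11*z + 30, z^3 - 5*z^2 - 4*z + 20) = z^2 - 7*z + 10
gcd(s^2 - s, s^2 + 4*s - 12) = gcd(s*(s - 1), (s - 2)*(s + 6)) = 1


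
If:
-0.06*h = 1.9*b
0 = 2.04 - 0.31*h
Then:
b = -0.21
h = 6.58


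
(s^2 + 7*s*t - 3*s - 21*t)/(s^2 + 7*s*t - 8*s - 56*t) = (s - 3)/(s - 8)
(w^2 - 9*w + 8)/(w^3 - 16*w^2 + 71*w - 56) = 1/(w - 7)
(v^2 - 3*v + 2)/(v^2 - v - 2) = (v - 1)/(v + 1)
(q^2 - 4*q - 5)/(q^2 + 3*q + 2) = (q - 5)/(q + 2)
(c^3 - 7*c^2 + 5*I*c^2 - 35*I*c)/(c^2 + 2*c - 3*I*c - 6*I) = c*(c^2 + c*(-7 + 5*I) - 35*I)/(c^2 + c*(2 - 3*I) - 6*I)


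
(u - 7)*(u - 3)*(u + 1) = u^3 - 9*u^2 + 11*u + 21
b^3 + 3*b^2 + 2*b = b*(b + 1)*(b + 2)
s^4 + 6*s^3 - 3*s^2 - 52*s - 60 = (s - 3)*(s + 2)^2*(s + 5)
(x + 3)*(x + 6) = x^2 + 9*x + 18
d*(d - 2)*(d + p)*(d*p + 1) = d^4*p + d^3*p^2 - 2*d^3*p + d^3 - 2*d^2*p^2 + d^2*p - 2*d^2 - 2*d*p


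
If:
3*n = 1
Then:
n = 1/3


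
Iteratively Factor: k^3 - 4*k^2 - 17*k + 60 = (k + 4)*(k^2 - 8*k + 15) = (k - 5)*(k + 4)*(k - 3)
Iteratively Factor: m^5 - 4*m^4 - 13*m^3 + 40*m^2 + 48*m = (m - 4)*(m^4 - 13*m^2 - 12*m) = (m - 4)*(m + 3)*(m^3 - 3*m^2 - 4*m) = (m - 4)*(m + 1)*(m + 3)*(m^2 - 4*m) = m*(m - 4)*(m + 1)*(m + 3)*(m - 4)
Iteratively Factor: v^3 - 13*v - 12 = (v + 1)*(v^2 - v - 12) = (v + 1)*(v + 3)*(v - 4)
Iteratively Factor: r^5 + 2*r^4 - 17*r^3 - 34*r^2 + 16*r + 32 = (r + 1)*(r^4 + r^3 - 18*r^2 - 16*r + 32) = (r - 1)*(r + 1)*(r^3 + 2*r^2 - 16*r - 32) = (r - 4)*(r - 1)*(r + 1)*(r^2 + 6*r + 8) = (r - 4)*(r - 1)*(r + 1)*(r + 2)*(r + 4)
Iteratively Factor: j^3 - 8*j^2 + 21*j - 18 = (j - 3)*(j^2 - 5*j + 6) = (j - 3)*(j - 2)*(j - 3)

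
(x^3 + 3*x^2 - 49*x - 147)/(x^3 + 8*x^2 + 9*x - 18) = (x^2 - 49)/(x^2 + 5*x - 6)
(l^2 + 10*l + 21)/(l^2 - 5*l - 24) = (l + 7)/(l - 8)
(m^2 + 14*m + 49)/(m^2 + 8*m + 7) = (m + 7)/(m + 1)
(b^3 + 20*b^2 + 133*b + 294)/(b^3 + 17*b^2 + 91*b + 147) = (b + 6)/(b + 3)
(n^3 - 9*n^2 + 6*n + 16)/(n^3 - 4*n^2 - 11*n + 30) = (n^2 - 7*n - 8)/(n^2 - 2*n - 15)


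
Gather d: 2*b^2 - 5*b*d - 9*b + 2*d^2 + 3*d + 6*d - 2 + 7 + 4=2*b^2 - 9*b + 2*d^2 + d*(9 - 5*b) + 9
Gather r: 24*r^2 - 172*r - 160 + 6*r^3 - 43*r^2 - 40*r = 6*r^3 - 19*r^2 - 212*r - 160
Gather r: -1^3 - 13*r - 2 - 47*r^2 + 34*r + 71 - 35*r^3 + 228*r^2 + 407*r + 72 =-35*r^3 + 181*r^2 + 428*r + 140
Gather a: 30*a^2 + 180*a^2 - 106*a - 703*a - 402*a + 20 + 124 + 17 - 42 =210*a^2 - 1211*a + 119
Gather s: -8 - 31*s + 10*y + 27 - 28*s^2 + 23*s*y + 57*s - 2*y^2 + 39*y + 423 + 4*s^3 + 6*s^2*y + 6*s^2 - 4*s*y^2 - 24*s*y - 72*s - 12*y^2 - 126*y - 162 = 4*s^3 + s^2*(6*y - 22) + s*(-4*y^2 - y - 46) - 14*y^2 - 77*y + 280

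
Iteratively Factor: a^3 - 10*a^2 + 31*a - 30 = (a - 3)*(a^2 - 7*a + 10) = (a - 3)*(a - 2)*(a - 5)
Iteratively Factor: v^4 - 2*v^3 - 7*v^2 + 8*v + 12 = (v + 1)*(v^3 - 3*v^2 - 4*v + 12) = (v - 2)*(v + 1)*(v^2 - v - 6) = (v - 3)*(v - 2)*(v + 1)*(v + 2)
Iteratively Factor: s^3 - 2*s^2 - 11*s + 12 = (s - 1)*(s^2 - s - 12) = (s - 1)*(s + 3)*(s - 4)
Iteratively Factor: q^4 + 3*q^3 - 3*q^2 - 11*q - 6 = (q + 3)*(q^3 - 3*q - 2) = (q + 1)*(q + 3)*(q^2 - q - 2) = (q + 1)^2*(q + 3)*(q - 2)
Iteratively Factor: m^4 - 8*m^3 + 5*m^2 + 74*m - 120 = (m + 3)*(m^3 - 11*m^2 + 38*m - 40) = (m - 4)*(m + 3)*(m^2 - 7*m + 10) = (m - 5)*(m - 4)*(m + 3)*(m - 2)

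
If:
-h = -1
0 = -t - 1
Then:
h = 1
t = -1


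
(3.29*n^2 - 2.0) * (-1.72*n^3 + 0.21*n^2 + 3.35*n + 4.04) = -5.6588*n^5 + 0.6909*n^4 + 14.4615*n^3 + 12.8716*n^2 - 6.7*n - 8.08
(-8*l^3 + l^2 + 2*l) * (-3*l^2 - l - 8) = 24*l^5 + 5*l^4 + 57*l^3 - 10*l^2 - 16*l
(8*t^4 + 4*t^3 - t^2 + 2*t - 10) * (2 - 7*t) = -56*t^5 - 12*t^4 + 15*t^3 - 16*t^2 + 74*t - 20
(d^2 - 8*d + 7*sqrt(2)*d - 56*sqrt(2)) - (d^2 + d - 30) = -9*d + 7*sqrt(2)*d - 56*sqrt(2) + 30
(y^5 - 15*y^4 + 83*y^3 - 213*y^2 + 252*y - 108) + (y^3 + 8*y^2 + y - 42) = y^5 - 15*y^4 + 84*y^3 - 205*y^2 + 253*y - 150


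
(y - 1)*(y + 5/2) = y^2 + 3*y/2 - 5/2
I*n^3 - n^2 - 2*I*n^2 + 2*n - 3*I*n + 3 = (n - 3)*(n + I)*(I*n + I)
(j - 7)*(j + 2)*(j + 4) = j^3 - j^2 - 34*j - 56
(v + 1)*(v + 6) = v^2 + 7*v + 6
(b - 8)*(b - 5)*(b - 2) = b^3 - 15*b^2 + 66*b - 80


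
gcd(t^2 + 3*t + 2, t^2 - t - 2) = t + 1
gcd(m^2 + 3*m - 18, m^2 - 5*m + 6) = m - 3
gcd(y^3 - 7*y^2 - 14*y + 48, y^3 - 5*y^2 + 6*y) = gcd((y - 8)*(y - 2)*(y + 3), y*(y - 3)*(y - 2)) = y - 2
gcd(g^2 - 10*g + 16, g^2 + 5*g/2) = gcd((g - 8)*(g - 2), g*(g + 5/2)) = 1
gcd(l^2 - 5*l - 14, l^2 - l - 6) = l + 2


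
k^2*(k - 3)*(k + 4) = k^4 + k^3 - 12*k^2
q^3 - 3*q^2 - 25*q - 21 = (q - 7)*(q + 1)*(q + 3)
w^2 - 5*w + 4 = (w - 4)*(w - 1)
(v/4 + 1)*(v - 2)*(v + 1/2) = v^3/4 + 5*v^2/8 - 7*v/4 - 1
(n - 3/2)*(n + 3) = n^2 + 3*n/2 - 9/2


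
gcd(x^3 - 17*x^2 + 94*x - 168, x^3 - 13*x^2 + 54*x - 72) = x^2 - 10*x + 24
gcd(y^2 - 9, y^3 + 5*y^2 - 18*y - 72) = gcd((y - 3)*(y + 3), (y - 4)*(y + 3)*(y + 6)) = y + 3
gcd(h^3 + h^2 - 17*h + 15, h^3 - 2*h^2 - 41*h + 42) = h - 1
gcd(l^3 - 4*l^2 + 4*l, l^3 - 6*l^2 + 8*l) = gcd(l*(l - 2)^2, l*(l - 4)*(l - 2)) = l^2 - 2*l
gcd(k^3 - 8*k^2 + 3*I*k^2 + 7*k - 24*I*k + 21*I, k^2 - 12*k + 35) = k - 7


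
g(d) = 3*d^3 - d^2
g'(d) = 9*d^2 - 2*d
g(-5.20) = -448.86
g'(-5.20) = 253.76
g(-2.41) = -47.80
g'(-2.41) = 57.09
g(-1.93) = -25.29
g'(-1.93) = 37.38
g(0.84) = 1.07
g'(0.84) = 4.67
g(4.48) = 249.68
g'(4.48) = 171.67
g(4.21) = 206.13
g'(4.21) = 151.10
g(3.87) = 158.90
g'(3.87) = 127.05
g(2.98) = 70.51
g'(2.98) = 73.96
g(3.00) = 72.00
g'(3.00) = 75.00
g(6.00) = 612.00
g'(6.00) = 312.00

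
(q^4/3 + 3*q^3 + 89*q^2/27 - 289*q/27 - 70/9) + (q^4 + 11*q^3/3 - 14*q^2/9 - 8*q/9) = 4*q^4/3 + 20*q^3/3 + 47*q^2/27 - 313*q/27 - 70/9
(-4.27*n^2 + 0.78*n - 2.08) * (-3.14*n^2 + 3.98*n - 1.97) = 13.4078*n^4 - 19.4438*n^3 + 18.0475*n^2 - 9.815*n + 4.0976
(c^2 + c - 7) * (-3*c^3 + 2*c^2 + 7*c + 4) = -3*c^5 - c^4 + 30*c^3 - 3*c^2 - 45*c - 28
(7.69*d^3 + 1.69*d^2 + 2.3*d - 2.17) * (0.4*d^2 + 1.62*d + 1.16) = 3.076*d^5 + 13.1338*d^4 + 12.5782*d^3 + 4.8184*d^2 - 0.8474*d - 2.5172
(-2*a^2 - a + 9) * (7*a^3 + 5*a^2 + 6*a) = -14*a^5 - 17*a^4 + 46*a^3 + 39*a^2 + 54*a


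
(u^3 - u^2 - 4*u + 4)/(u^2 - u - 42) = (-u^3 + u^2 + 4*u - 4)/(-u^2 + u + 42)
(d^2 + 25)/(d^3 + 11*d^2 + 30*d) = (d^2 + 25)/(d*(d^2 + 11*d + 30))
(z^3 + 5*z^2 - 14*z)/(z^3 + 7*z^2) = (z - 2)/z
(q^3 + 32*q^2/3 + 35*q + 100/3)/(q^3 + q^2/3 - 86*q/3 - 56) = (3*q^2 + 20*q + 25)/(3*q^2 - 11*q - 42)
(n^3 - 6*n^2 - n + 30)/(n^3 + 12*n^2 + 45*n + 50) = (n^2 - 8*n + 15)/(n^2 + 10*n + 25)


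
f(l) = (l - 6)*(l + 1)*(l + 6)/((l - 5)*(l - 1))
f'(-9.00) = 0.91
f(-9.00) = -2.57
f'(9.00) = 1.76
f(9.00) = 14.06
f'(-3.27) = 0.28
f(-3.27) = 1.63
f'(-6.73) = 0.83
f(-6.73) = -0.59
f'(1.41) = -101.82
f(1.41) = 55.69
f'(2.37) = -5.94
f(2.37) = 28.42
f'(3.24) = 2.84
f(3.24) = 27.43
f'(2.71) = -1.84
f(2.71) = 27.15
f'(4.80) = 412.29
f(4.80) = 98.91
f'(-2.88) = 0.10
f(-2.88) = 1.70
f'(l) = (l - 6)*(l + 1)/((l - 5)*(l - 1)) + (l - 6)*(l + 6)/((l - 5)*(l - 1)) - (l - 6)*(l + 1)*(l + 6)/((l - 5)*(l - 1)^2) - (l - 6)*(l + 1)*(l + 6)/((l - 5)^2*(l - 1)) + (l + 1)*(l + 6)/((l - 5)*(l - 1))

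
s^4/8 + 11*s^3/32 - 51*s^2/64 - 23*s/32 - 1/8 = (s/4 + 1)*(s/2 + 1/4)*(s - 2)*(s + 1/4)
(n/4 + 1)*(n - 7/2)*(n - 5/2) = n^3/4 - n^2/2 - 61*n/16 + 35/4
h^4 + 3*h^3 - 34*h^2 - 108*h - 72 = (h - 6)*(h + 1)*(h + 2)*(h + 6)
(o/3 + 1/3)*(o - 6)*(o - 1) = o^3/3 - 2*o^2 - o/3 + 2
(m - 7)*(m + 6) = m^2 - m - 42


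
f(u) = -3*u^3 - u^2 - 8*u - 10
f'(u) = -9*u^2 - 2*u - 8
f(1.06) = -23.18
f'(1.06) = -20.23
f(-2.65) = 60.01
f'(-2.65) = -65.90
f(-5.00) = 380.00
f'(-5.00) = -223.00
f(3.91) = -235.90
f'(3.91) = -153.41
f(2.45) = -79.72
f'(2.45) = -66.92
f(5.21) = -503.09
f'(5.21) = -262.72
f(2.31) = -70.80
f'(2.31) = -60.64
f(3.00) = -124.00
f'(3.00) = -95.00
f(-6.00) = 650.00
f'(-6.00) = -320.00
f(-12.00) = 5126.00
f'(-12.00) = -1280.00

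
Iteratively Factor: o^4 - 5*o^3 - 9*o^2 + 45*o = (o - 3)*(o^3 - 2*o^2 - 15*o) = o*(o - 3)*(o^2 - 2*o - 15) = o*(o - 5)*(o - 3)*(o + 3)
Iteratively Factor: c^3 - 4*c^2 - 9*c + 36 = (c - 3)*(c^2 - c - 12) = (c - 3)*(c + 3)*(c - 4)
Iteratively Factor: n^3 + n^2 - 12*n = (n + 4)*(n^2 - 3*n) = n*(n + 4)*(n - 3)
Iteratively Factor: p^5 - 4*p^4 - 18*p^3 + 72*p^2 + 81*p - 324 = (p + 3)*(p^4 - 7*p^3 + 3*p^2 + 63*p - 108) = (p - 4)*(p + 3)*(p^3 - 3*p^2 - 9*p + 27) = (p - 4)*(p - 3)*(p + 3)*(p^2 - 9) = (p - 4)*(p - 3)*(p + 3)^2*(p - 3)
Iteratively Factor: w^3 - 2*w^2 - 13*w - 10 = (w + 1)*(w^2 - 3*w - 10) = (w + 1)*(w + 2)*(w - 5)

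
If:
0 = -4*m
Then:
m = 0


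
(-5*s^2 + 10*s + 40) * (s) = -5*s^3 + 10*s^2 + 40*s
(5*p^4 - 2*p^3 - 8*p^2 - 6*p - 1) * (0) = 0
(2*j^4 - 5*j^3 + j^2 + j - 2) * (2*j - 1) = 4*j^5 - 12*j^4 + 7*j^3 + j^2 - 5*j + 2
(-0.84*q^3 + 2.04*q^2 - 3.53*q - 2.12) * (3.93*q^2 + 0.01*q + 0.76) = -3.3012*q^5 + 8.0088*q^4 - 14.4909*q^3 - 6.8165*q^2 - 2.704*q - 1.6112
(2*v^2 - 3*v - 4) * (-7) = -14*v^2 + 21*v + 28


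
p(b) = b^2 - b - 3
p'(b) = 2*b - 1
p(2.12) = -0.63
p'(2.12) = 3.24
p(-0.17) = -2.80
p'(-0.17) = -1.34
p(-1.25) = -0.19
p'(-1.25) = -3.50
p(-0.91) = -1.26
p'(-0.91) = -2.82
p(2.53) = 0.87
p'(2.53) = 4.06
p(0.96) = -3.04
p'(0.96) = 0.92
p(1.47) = -2.31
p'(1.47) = 1.94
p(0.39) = -3.24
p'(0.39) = -0.22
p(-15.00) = 237.00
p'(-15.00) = -31.00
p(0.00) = -3.00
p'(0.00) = -1.00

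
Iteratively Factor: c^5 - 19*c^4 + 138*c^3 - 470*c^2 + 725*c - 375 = (c - 3)*(c^4 - 16*c^3 + 90*c^2 - 200*c + 125) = (c - 5)*(c - 3)*(c^3 - 11*c^2 + 35*c - 25) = (c - 5)^2*(c - 3)*(c^2 - 6*c + 5) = (c - 5)^2*(c - 3)*(c - 1)*(c - 5)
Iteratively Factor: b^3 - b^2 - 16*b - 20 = (b + 2)*(b^2 - 3*b - 10) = (b + 2)^2*(b - 5)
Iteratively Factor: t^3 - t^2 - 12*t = (t + 3)*(t^2 - 4*t) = t*(t + 3)*(t - 4)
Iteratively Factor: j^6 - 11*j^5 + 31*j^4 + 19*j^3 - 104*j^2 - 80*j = (j + 1)*(j^5 - 12*j^4 + 43*j^3 - 24*j^2 - 80*j) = (j + 1)^2*(j^4 - 13*j^3 + 56*j^2 - 80*j) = j*(j + 1)^2*(j^3 - 13*j^2 + 56*j - 80) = j*(j - 5)*(j + 1)^2*(j^2 - 8*j + 16) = j*(j - 5)*(j - 4)*(j + 1)^2*(j - 4)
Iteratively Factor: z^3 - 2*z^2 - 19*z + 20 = (z - 5)*(z^2 + 3*z - 4) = (z - 5)*(z + 4)*(z - 1)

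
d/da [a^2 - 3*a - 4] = 2*a - 3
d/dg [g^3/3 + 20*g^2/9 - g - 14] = g^2 + 40*g/9 - 1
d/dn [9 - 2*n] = -2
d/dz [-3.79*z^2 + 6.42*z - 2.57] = 6.42 - 7.58*z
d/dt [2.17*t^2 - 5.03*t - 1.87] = 4.34*t - 5.03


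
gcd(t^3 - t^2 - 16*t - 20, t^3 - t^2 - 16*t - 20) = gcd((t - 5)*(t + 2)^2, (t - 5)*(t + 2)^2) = t^3 - t^2 - 16*t - 20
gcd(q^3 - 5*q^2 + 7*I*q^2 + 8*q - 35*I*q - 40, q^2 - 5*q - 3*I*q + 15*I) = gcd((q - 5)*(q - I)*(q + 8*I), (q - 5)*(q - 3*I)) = q - 5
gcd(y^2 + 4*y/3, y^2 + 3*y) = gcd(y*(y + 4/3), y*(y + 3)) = y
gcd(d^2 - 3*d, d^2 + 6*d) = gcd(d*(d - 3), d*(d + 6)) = d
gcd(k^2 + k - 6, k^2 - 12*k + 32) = 1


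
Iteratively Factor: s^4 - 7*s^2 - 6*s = (s)*(s^3 - 7*s - 6) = s*(s + 2)*(s^2 - 2*s - 3) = s*(s + 1)*(s + 2)*(s - 3)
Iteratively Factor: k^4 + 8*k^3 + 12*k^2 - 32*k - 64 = (k + 4)*(k^3 + 4*k^2 - 4*k - 16) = (k + 4)^2*(k^2 - 4) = (k + 2)*(k + 4)^2*(k - 2)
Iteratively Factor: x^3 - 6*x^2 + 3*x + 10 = (x + 1)*(x^2 - 7*x + 10) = (x - 5)*(x + 1)*(x - 2)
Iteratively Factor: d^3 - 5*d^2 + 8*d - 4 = (d - 1)*(d^2 - 4*d + 4) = (d - 2)*(d - 1)*(d - 2)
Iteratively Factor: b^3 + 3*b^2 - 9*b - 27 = (b - 3)*(b^2 + 6*b + 9) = (b - 3)*(b + 3)*(b + 3)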